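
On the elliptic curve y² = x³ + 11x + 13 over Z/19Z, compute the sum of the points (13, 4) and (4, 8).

(13, 4) + (4, 8). λ = (8 - 4)/(4 - 13) ≡ 4/10 mod 19. 10⁻¹ ≡ 2 (mod 19), so λ ≡ 8.
  x = λ² - 13 - 4 = 64 - 17 ≡ 9; y = λ·(13 - 9) - 4 ≡ 9. → (9, 9)

(9, 9)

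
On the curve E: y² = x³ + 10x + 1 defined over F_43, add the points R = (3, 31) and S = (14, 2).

(3, 31) + (14, 2). λ = (2 - 31)/(14 - 3) ≡ 14/11 mod 43. 11⁻¹ ≡ 4 (mod 43) since 11·4 = 44 ≡ 1, so λ ≡ 13.
  x = λ² - 3 - 14 = 169 - 17 ≡ 23; y = λ·(3 - 23) - 31 ≡ 10. → (23, 10)

(23, 10)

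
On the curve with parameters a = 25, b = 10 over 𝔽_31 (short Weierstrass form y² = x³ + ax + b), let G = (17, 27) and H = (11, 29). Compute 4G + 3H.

First 4G:
Double-and-add on 4 = (100)₂. Start with G = (17, 27) for the leading 1-bit.
double: tangent at (17, 27): λ = (3·17² + 25)/(2·27) ≡ 24/23. 23⁻¹ ≡ 27 (mod 31), so λ ≡ 24·27 ≡ 28.
  x = λ² - 17 - 17 = 784 - 34 ≡ 6; y = λ·(17 - 6) - 27 ≡ 2. → (6, 2)
double: tangent at (6, 2): λ = (3·6² + 25)/(2·2) ≡ 9/4. 4⁻¹ ≡ 8 (mod 31), so λ ≡ 9·8 ≡ 10.
  x = λ² - 6 - 6 = 100 - 12 ≡ 26; y = λ·(6 - 26) - 2 ≡ 15. → (26, 15)
4G = (26, 15).
Next 3H:
Repeated addition: build up to 3H.
2H: tangent at (11, 29): λ = (3·11² + 25)/(2·29) ≡ 16/27. 27⁻¹ ≡ 23 (mod 31) since 27·23 = 621 ≡ 1, so λ ≡ 16·23 ≡ 27.
  x = λ² - 11 - 11 = 729 - 22 ≡ 25; y = λ·(11 - 25) - 29 ≡ 27. → (25, 27)
3H: (25, 27) + (11, 29). λ = (29 - 27)/(11 - 25) ≡ 2/17 mod 31. 17⁻¹ ≡ 11 (mod 31), so λ ≡ 22.
  x = λ² - 25 - 11 = 484 - 36 ≡ 14; y = λ·(25 - 14) - 27 ≡ 29. → (14, 29)
3H = (14, 29).
Finally 4G + 3H:
(26, 15) + (14, 29). λ = (29 - 15)/(14 - 26) ≡ 14/19 mod 31. 19⁻¹ ≡ 18 (mod 31), so λ ≡ 4.
  x = λ² - 26 - 14 = 16 - 40 ≡ 7; y = λ·(26 - 7) - 15 ≡ 30. → (7, 30)

(7, 30)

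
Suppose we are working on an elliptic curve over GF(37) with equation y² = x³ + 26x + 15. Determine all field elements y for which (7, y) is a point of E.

x³ + 26x + 15 = 540 ≡ 22 (mod 37).
22 is a non-residue mod 37; no y exists.

none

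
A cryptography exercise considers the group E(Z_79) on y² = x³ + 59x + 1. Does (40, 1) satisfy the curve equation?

y² = 1² ≡ 1; x³ + 59x + 1 = 66361 ≡ 1 (mod 79). 1 = 1.

yes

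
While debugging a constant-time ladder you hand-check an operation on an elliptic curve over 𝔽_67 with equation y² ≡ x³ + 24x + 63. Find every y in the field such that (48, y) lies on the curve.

none

x³ + 24x + 63 = 111807 ≡ 51 (mod 67).
51 is a non-residue mod 67; no y exists.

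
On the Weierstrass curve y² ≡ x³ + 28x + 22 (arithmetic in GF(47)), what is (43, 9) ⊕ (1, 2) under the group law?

(43, 9) + (1, 2). λ = (2 - 9)/(1 - 43) ≡ 40/5 mod 47. 5⁻¹ ≡ 19 (mod 47), so λ ≡ 8.
  x = λ² - 43 - 1 = 64 - 44 ≡ 20; y = λ·(43 - 20) - 9 ≡ 34. → (20, 34)

(20, 34)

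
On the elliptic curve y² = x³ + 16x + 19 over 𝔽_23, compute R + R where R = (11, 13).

(17, 11)

tangent at (11, 13): λ = (3·11² + 16)/(2·13) ≡ 11/3. 3⁻¹ ≡ 8 (mod 23) since 3·8 = 24 ≡ 1, so λ ≡ 11·8 ≡ 19.
  x = λ² - 11 - 11 = 361 - 22 ≡ 17; y = λ·(11 - 17) - 13 ≡ 11. → (17, 11)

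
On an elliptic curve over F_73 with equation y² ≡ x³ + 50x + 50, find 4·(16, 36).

(6, 37)

Write G = (16, 36).
Repeated addition: build up to 4G.
2G: tangent at (16, 36): λ = (3·16² + 50)/(2·36) ≡ 15/72. 72⁻¹ ≡ 72 (mod 73), so λ ≡ 15·72 ≡ 58.
  x = λ² - 16 - 16 = 3364 - 32 ≡ 47; y = λ·(16 - 47) - 36 ≡ 64. → (47, 64)
3G: (47, 64) + (16, 36). λ = (36 - 64)/(16 - 47) ≡ 45/42 mod 73. 42⁻¹ ≡ 40 (mod 73), so λ ≡ 48.
  x = λ² - 47 - 16 = 2304 - 63 ≡ 51; y = λ·(47 - 51) - 64 ≡ 36. → (51, 36)
4G: (51, 36) + (16, 36). λ = (36 - 36)/(16 - 51) ≡ 0/38 mod 73. 38⁻¹ ≡ 25 (mod 73), so λ ≡ 0.
  x = λ² - 51 - 16 = 0 - 67 ≡ 6; y = λ·(51 - 6) - 36 ≡ 37. → (6, 37)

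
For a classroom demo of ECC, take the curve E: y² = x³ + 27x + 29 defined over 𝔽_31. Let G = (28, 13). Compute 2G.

(16, 0)

tangent at (28, 13): λ = (3·28² + 27)/(2·13) ≡ 23/26. 26⁻¹ ≡ 6 (mod 31) since 26·6 = 156 ≡ 1, so λ ≡ 23·6 ≡ 14.
  x = λ² - 28 - 28 = 196 - 56 ≡ 16; y = λ·(28 - 16) - 13 ≡ 0. → (16, 0)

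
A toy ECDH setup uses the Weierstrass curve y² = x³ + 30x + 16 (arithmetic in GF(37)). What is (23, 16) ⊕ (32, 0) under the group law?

(8, 19)

(23, 16) + (32, 0). λ = (0 - 16)/(32 - 23) ≡ 21/9 mod 37. 9⁻¹ ≡ 33 (mod 37) since 9·33 = 297 ≡ 1, so λ ≡ 27.
  x = λ² - 23 - 32 = 729 - 55 ≡ 8; y = λ·(23 - 8) - 16 ≡ 19. → (8, 19)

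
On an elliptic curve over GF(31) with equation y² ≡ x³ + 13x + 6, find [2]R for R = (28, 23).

tangent at (28, 23): λ = (3·28² + 13)/(2·23) ≡ 9/15. 15⁻¹ ≡ 29 (mod 31), so λ ≡ 9·29 ≡ 13.
  x = λ² - 28 - 28 = 169 - 56 ≡ 20; y = λ·(28 - 20) - 23 ≡ 19. → (20, 19)

(20, 19)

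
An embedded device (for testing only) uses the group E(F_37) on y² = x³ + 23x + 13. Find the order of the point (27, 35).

9

2P: tangent at (27, 35): λ = (3·27² + 23)/(2·35) ≡ 27/33. 33⁻¹ ≡ 9 (mod 37), so λ ≡ 27·9 ≡ 21.
  x = λ² - 27 - 27 = 441 - 54 ≡ 17; y = λ·(27 - 17) - 35 ≡ 27. → (17, 27)
3P: (17, 27) + (27, 35). λ = (35 - 27)/(27 - 17) ≡ 8/10 mod 37. 10⁻¹ ≡ 26 (mod 37), so λ ≡ 23.
  x = λ² - 17 - 27 = 529 - 44 ≡ 4; y = λ·(17 - 4) - 27 ≡ 13. → (4, 13)
4P: (4, 13) + (27, 35). λ = (35 - 13)/(27 - 4) ≡ 22/23 mod 37. 23⁻¹ ≡ 29 (mod 37), so λ ≡ 9.
  x = λ² - 4 - 27 = 81 - 31 ≡ 13; y = λ·(4 - 13) - 13 ≡ 17. → (13, 17)
5P: (13, 17) + (27, 35). λ = (35 - 17)/(27 - 13) ≡ 18/14 mod 37. 14⁻¹ ≡ 8 (mod 37), so λ ≡ 33.
  x = λ² - 13 - 27 = 1089 - 40 ≡ 13; y = λ·(13 - 13) - 17 ≡ 20. → (13, 20)
6P: (13, 20) + (27, 35). λ = (35 - 20)/(27 - 13) ≡ 15/14 mod 37. 14⁻¹ ≡ 8 (mod 37) since 14·8 = 112 ≡ 1, so λ ≡ 9.
  x = λ² - 13 - 27 = 81 - 40 ≡ 4; y = λ·(13 - 4) - 20 ≡ 24. → (4, 24)
7P: (4, 24) + (27, 35). λ = (35 - 24)/(27 - 4) ≡ 11/23 mod 37. 23⁻¹ ≡ 29 (mod 37), so λ ≡ 23.
  x = λ² - 4 - 27 = 529 - 31 ≡ 17; y = λ·(4 - 17) - 24 ≡ 10. → (17, 10)
8P: (17, 10) + (27, 35). λ = (35 - 10)/(27 - 17) ≡ 25/10 mod 37. 10⁻¹ ≡ 26 (mod 37), so λ ≡ 21.
  x = λ² - 17 - 27 = 441 - 44 ≡ 27; y = λ·(17 - 27) - 10 ≡ 2. → (27, 2)
9P: (27, 2) + (27, 35): same x and y₁ ≡ -y₂, so the sum is the point at infinity.
9P = the point at infinity, so the order is 9.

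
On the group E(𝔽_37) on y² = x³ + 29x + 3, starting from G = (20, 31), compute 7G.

Double-and-add on 7 = (111)₂. Start with G = (20, 31) for the leading 1-bit.
double: tangent at (20, 31): λ = (3·20² + 29)/(2·31) ≡ 8/25. 25⁻¹ ≡ 3 (mod 37), so λ ≡ 8·3 ≡ 24.
  x = λ² - 20 - 20 = 576 - 40 ≡ 18; y = λ·(20 - 18) - 31 ≡ 17. → (18, 17)
add G: (18, 17) + (20, 31). λ = (31 - 17)/(20 - 18) ≡ 14/2 mod 37. 2⁻¹ ≡ 19 (mod 37), so λ ≡ 7.
  x = λ² - 18 - 20 = 49 - 38 ≡ 11; y = λ·(18 - 11) - 17 ≡ 32. → (11, 32)
double: tangent at (11, 32): λ = (3·11² + 29)/(2·32) ≡ 22/27. 27⁻¹ ≡ 11 (mod 37) since 27·11 = 297 ≡ 1, so λ ≡ 22·11 ≡ 20.
  x = λ² - 11 - 11 = 400 - 22 ≡ 8; y = λ·(11 - 8) - 32 ≡ 28. → (8, 28)
add G: (8, 28) + (20, 31). λ = (31 - 28)/(20 - 8) ≡ 3/12 mod 37. 12⁻¹ ≡ 34 (mod 37) since 12·34 = 408 ≡ 1, so λ ≡ 28.
  x = λ² - 8 - 20 = 784 - 28 ≡ 16; y = λ·(8 - 16) - 28 ≡ 7. → (16, 7)

(16, 7)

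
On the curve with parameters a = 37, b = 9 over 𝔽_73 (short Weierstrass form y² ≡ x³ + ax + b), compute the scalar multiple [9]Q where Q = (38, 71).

(28, 41)

Repeated addition: build up to 9Q.
2Q: tangent at (38, 71): λ = (3·38² + 37)/(2·71) ≡ 62/69. 69⁻¹ ≡ 18 (mod 73), so λ ≡ 62·18 ≡ 21.
  x = λ² - 38 - 38 = 441 - 76 ≡ 0; y = λ·(38 - 0) - 71 ≡ 70. → (0, 70)
3Q: (0, 70) + (38, 71). λ = (71 - 70)/(38 - 0) ≡ 1/38 mod 73. 38⁻¹ ≡ 25 (mod 73), so λ ≡ 25.
  x = λ² - 0 - 38 = 625 - 38 ≡ 3; y = λ·(0 - 3) - 70 ≡ 1. → (3, 1)
4Q: (3, 1) + (38, 71). λ = (71 - 1)/(38 - 3) ≡ 70/35 mod 73. 35⁻¹ ≡ 48 (mod 73) since 35·48 = 1680 ≡ 1, so λ ≡ 2.
  x = λ² - 3 - 38 = 4 - 41 ≡ 36; y = λ·(3 - 36) - 1 ≡ 6. → (36, 6)
5Q: (36, 6) + (38, 71). λ = (71 - 6)/(38 - 36) ≡ 65/2 mod 73. 2⁻¹ ≡ 37 (mod 73), so λ ≡ 69.
  x = λ² - 36 - 38 = 4761 - 74 ≡ 15; y = λ·(36 - 15) - 6 ≡ 56. → (15, 56)
6Q: (15, 56) + (38, 71). λ = (71 - 56)/(38 - 15) ≡ 15/23 mod 73. 23⁻¹ ≡ 54 (mod 73), so λ ≡ 7.
  x = λ² - 15 - 38 = 49 - 53 ≡ 69; y = λ·(15 - 69) - 56 ≡ 4. → (69, 4)
7Q: (69, 4) + (38, 71). λ = (71 - 4)/(38 - 69) ≡ 67/42 mod 73. 42⁻¹ ≡ 40 (mod 73) since 42·40 = 1680 ≡ 1, so λ ≡ 52.
  x = λ² - 69 - 38 = 2704 - 107 ≡ 42; y = λ·(69 - 42) - 4 ≡ 13. → (42, 13)
8Q: (42, 13) + (38, 71). λ = (71 - 13)/(38 - 42) ≡ 58/69 mod 73. 69⁻¹ ≡ 18 (mod 73), so λ ≡ 22.
  x = λ² - 42 - 38 = 484 - 80 ≡ 39; y = λ·(42 - 39) - 13 ≡ 53. → (39, 53)
9Q: (39, 53) + (38, 71). λ = (71 - 53)/(38 - 39) ≡ 18/72 mod 73. 72⁻¹ ≡ 72 (mod 73), so λ ≡ 55.
  x = λ² - 39 - 38 = 3025 - 77 ≡ 28; y = λ·(39 - 28) - 53 ≡ 41. → (28, 41)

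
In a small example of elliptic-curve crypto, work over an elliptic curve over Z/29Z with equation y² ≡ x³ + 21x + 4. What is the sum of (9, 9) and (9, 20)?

The two points share x = 9 and their y-coordinates satisfy 9 + 20 ≡ 0 (mod 29), so they are inverses. Their sum is 𝒪.

O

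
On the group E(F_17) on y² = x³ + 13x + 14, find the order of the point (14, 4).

3

2P: tangent at (14, 4): λ = (3·14² + 13)/(2·4) ≡ 6/8. 8⁻¹ ≡ 15 (mod 17), so λ ≡ 6·15 ≡ 5.
  x = λ² - 14 - 14 = 25 - 28 ≡ 14; y = λ·(14 - 14) - 4 ≡ 13. → (14, 13)
3P: (14, 13) + (14, 4): same x and y₁ ≡ -y₂, so the sum is O.
3P = O, so the order is 3.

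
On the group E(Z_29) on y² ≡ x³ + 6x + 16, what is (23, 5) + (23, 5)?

(19, 0)

tangent at (23, 5): λ = (3·23² + 6)/(2·5) ≡ 27/10. 10⁻¹ ≡ 3 (mod 29), so λ ≡ 27·3 ≡ 23.
  x = λ² - 23 - 23 = 529 - 46 ≡ 19; y = λ·(23 - 19) - 5 ≡ 0. → (19, 0)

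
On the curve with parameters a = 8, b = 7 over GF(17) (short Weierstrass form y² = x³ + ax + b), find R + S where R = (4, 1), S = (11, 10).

(4, 16)

(4, 1) + (11, 10). λ = (10 - 1)/(11 - 4) ≡ 9/7 mod 17. 7⁻¹ ≡ 5 (mod 17) since 7·5 = 35 ≡ 1, so λ ≡ 11.
  x = λ² - 4 - 11 = 121 - 15 ≡ 4; y = λ·(4 - 4) - 1 ≡ 16. → (4, 16)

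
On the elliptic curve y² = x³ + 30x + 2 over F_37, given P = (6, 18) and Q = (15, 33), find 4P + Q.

(13, 6)

First 4P:
Repeated addition: build up to 4P.
2P: tangent at (6, 18): λ = (3·6² + 30)/(2·18) ≡ 27/36. 36⁻¹ ≡ 36 (mod 37), so λ ≡ 27·36 ≡ 10.
  x = λ² - 6 - 6 = 100 - 12 ≡ 14; y = λ·(6 - 14) - 18 ≡ 13. → (14, 13)
3P: (14, 13) + (6, 18). λ = (18 - 13)/(6 - 14) ≡ 5/29 mod 37. 29⁻¹ ≡ 23 (mod 37), so λ ≡ 4.
  x = λ² - 14 - 6 = 16 - 20 ≡ 33; y = λ·(14 - 33) - 13 ≡ 22. → (33, 22)
4P: (33, 22) + (6, 18). λ = (18 - 22)/(6 - 33) ≡ 33/10 mod 37. 10⁻¹ ≡ 26 (mod 37) since 10·26 = 260 ≡ 1, so λ ≡ 7.
  x = λ² - 33 - 6 = 49 - 39 ≡ 10; y = λ·(33 - 10) - 22 ≡ 28. → (10, 28)
4P = (10, 28).
Finally 4P + Q:
(10, 28) + (15, 33). λ = (33 - 28)/(15 - 10) ≡ 5/5 mod 37. 5⁻¹ ≡ 15 (mod 37), so λ ≡ 1.
  x = λ² - 10 - 15 = 1 - 25 ≡ 13; y = λ·(10 - 13) - 28 ≡ 6. → (13, 6)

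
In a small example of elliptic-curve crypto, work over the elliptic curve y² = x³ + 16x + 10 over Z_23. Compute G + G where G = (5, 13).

tangent at (5, 13): λ = (3·5² + 16)/(2·13) ≡ 22/3. 3⁻¹ ≡ 8 (mod 23), so λ ≡ 22·8 ≡ 15.
  x = λ² - 5 - 5 = 225 - 10 ≡ 8; y = λ·(5 - 8) - 13 ≡ 11. → (8, 11)

(8, 11)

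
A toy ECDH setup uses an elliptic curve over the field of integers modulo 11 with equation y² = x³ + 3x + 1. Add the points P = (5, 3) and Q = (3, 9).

(1, 7)

(5, 3) + (3, 9). λ = (9 - 3)/(3 - 5) ≡ 6/9 mod 11. 9⁻¹ ≡ 5 (mod 11), so λ ≡ 8.
  x = λ² - 5 - 3 = 64 - 8 ≡ 1; y = λ·(5 - 1) - 3 ≡ 7. → (1, 7)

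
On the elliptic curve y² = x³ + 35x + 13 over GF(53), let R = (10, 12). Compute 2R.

(22, 6)

tangent at (10, 12): λ = (3·10² + 35)/(2·12) ≡ 17/24. 24⁻¹ ≡ 42 (mod 53) since 24·42 = 1008 ≡ 1, so λ ≡ 17·42 ≡ 25.
  x = λ² - 10 - 10 = 625 - 20 ≡ 22; y = λ·(10 - 22) - 12 ≡ 6. → (22, 6)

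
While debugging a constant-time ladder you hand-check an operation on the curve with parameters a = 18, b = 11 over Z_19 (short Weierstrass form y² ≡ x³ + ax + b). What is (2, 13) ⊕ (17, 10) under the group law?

(16, 5)

(2, 13) + (17, 10). λ = (10 - 13)/(17 - 2) ≡ 16/15 mod 19. 15⁻¹ ≡ 14 (mod 19), so λ ≡ 15.
  x = λ² - 2 - 17 = 225 - 19 ≡ 16; y = λ·(2 - 16) - 13 ≡ 5. → (16, 5)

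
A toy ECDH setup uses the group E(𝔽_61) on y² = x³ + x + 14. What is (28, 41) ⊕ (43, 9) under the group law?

(28, 41) + (43, 9). λ = (9 - 41)/(43 - 28) ≡ 29/15 mod 61. 15⁻¹ ≡ 57 (mod 61), so λ ≡ 6.
  x = λ² - 28 - 43 = 36 - 71 ≡ 26; y = λ·(28 - 26) - 41 ≡ 32. → (26, 32)

(26, 32)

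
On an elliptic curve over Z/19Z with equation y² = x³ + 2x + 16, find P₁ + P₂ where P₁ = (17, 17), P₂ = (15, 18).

(17, 17) + (15, 18). λ = (18 - 17)/(15 - 17) ≡ 1/17 mod 19. 17⁻¹ ≡ 9 (mod 19), so λ ≡ 9.
  x = λ² - 17 - 15 = 81 - 32 ≡ 11; y = λ·(17 - 11) - 17 ≡ 18. → (11, 18)

(11, 18)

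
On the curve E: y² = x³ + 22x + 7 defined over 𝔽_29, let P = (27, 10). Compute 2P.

tangent at (27, 10): λ = (3·27² + 22)/(2·10) ≡ 5/20. 20⁻¹ ≡ 16 (mod 29) since 20·16 = 320 ≡ 1, so λ ≡ 5·16 ≡ 22.
  x = λ² - 27 - 27 = 484 - 54 ≡ 24; y = λ·(27 - 24) - 10 ≡ 27. → (24, 27)

(24, 27)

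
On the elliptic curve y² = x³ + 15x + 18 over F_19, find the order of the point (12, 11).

2P: tangent at (12, 11): λ = (3·12² + 15)/(2·11) ≡ 10/3. 3⁻¹ ≡ 13 (mod 19), so λ ≡ 10·13 ≡ 16.
  x = λ² - 12 - 12 = 256 - 24 ≡ 4; y = λ·(12 - 4) - 11 ≡ 3. → (4, 3)
3P: (4, 3) + (12, 11). λ = (11 - 3)/(12 - 4) ≡ 8/8 mod 19. 8⁻¹ ≡ 12 (mod 19) since 8·12 = 96 ≡ 1, so λ ≡ 1.
  x = λ² - 4 - 12 = 1 - 16 ≡ 4; y = λ·(4 - 4) - 3 ≡ 16. → (4, 16)
4P: (4, 16) + (12, 11). λ = (11 - 16)/(12 - 4) ≡ 14/8 mod 19. 8⁻¹ ≡ 12 (mod 19) since 8·12 = 96 ≡ 1, so λ ≡ 16.
  x = λ² - 4 - 12 = 256 - 16 ≡ 12; y = λ·(4 - 12) - 16 ≡ 8. → (12, 8)
5P: (12, 8) + (12, 11): same x and y₁ ≡ -y₂, so the sum is the point at infinity.
5P = the point at infinity, so the order is 5.

5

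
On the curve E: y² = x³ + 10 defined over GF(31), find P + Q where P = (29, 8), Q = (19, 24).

(24, 15)

(29, 8) + (19, 24). λ = (24 - 8)/(19 - 29) ≡ 16/21 mod 31. 21⁻¹ ≡ 3 (mod 31), so λ ≡ 17.
  x = λ² - 29 - 19 = 289 - 48 ≡ 24; y = λ·(29 - 24) - 8 ≡ 15. → (24, 15)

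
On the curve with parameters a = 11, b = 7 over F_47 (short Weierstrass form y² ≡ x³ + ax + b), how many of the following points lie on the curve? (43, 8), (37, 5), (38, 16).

1

(43, 8): 8² ≡ 17, rhs ≡ 40 → off.
(37, 5): 5² ≡ 25, rhs ≡ 25 → on.
(38, 16): 16² ≡ 21, rhs ≡ 25 → off.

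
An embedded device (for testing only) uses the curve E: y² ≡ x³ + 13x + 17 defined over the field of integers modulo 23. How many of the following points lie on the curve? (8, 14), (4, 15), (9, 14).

(8, 14): 14² ≡ 12, rhs ≡ 12 → on.
(4, 15): 15² ≡ 18, rhs ≡ 18 → on.
(9, 14): 14² ≡ 12, rhs ≡ 12 → on.

3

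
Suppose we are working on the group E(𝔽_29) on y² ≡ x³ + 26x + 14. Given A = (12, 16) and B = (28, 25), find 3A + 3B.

(15, 3)

First 3A:
Repeated addition: build up to 3A.
2A: tangent at (12, 16): λ = (3·12² + 26)/(2·16) ≡ 23/3. 3⁻¹ ≡ 10 (mod 29), so λ ≡ 23·10 ≡ 27.
  x = λ² - 12 - 12 = 729 - 24 ≡ 9; y = λ·(12 - 9) - 16 ≡ 7. → (9, 7)
3A: (9, 7) + (12, 16). λ = (16 - 7)/(12 - 9) ≡ 9/3 mod 29. 3⁻¹ ≡ 10 (mod 29) since 3·10 = 30 ≡ 1, so λ ≡ 3.
  x = λ² - 9 - 12 = 9 - 21 ≡ 17; y = λ·(9 - 17) - 7 ≡ 27. → (17, 27)
3A = (17, 27).
Next 3B:
Repeated addition: build up to 3B.
2B: tangent at (28, 25): λ = (3·28² + 26)/(2·25) ≡ 0/21. 21⁻¹ ≡ 18 (mod 29), so λ ≡ 0·18 ≡ 0.
  x = λ² - 28 - 28 = 0 - 56 ≡ 2; y = λ·(28 - 2) - 25 ≡ 4. → (2, 4)
3B: (2, 4) + (28, 25). λ = (25 - 4)/(28 - 2) ≡ 21/26 mod 29. 26⁻¹ ≡ 19 (mod 29) since 26·19 = 494 ≡ 1, so λ ≡ 22.
  x = λ² - 2 - 28 = 484 - 30 ≡ 19; y = λ·(2 - 19) - 4 ≡ 28. → (19, 28)
3B = (19, 28).
Finally 3A + 3B:
(17, 27) + (19, 28). λ = (28 - 27)/(19 - 17) ≡ 1/2 mod 29. 2⁻¹ ≡ 15 (mod 29), so λ ≡ 15.
  x = λ² - 17 - 19 = 225 - 36 ≡ 15; y = λ·(17 - 15) - 27 ≡ 3. → (15, 3)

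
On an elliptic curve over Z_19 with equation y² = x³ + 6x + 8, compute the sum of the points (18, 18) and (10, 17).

(2, 3)

(18, 18) + (10, 17). λ = (17 - 18)/(10 - 18) ≡ 18/11 mod 19. 11⁻¹ ≡ 7 (mod 19) since 11·7 = 77 ≡ 1, so λ ≡ 12.
  x = λ² - 18 - 10 = 144 - 28 ≡ 2; y = λ·(18 - 2) - 18 ≡ 3. → (2, 3)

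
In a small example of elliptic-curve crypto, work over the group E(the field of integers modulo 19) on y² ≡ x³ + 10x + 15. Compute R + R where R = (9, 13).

(6, 14)

tangent at (9, 13): λ = (3·9² + 10)/(2·13) ≡ 6/7. 7⁻¹ ≡ 11 (mod 19), so λ ≡ 6·11 ≡ 9.
  x = λ² - 9 - 9 = 81 - 18 ≡ 6; y = λ·(9 - 6) - 13 ≡ 14. → (6, 14)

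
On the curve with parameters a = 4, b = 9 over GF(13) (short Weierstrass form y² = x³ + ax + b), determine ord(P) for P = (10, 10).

2P: tangent at (10, 10): λ = (3·10² + 4)/(2·10) ≡ 5/7. 7⁻¹ ≡ 2 (mod 13), so λ ≡ 5·2 ≡ 10.
  x = λ² - 10 - 10 = 100 - 20 ≡ 2; y = λ·(10 - 2) - 10 ≡ 5. → (2, 5)
3P: (2, 5) + (10, 10). λ = (10 - 5)/(10 - 2) ≡ 5/8 mod 13. 8⁻¹ ≡ 5 (mod 13) since 8·5 = 40 ≡ 1, so λ ≡ 12.
  x = λ² - 2 - 10 = 144 - 12 ≡ 2; y = λ·(2 - 2) - 5 ≡ 8. → (2, 8)
4P: (2, 8) + (10, 10). λ = (10 - 8)/(10 - 2) ≡ 2/8 mod 13. 8⁻¹ ≡ 5 (mod 13), so λ ≡ 10.
  x = λ² - 2 - 10 = 100 - 12 ≡ 10; y = λ·(2 - 10) - 8 ≡ 3. → (10, 3)
5P: (10, 3) + (10, 10): same x and y₁ ≡ -y₂, so the sum is O.
5P = O, so the order is 5.

5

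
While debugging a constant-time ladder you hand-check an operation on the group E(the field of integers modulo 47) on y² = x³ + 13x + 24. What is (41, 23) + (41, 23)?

tangent at (41, 23): λ = (3·41² + 13)/(2·23) ≡ 27/46. 46⁻¹ ≡ 46 (mod 47), so λ ≡ 27·46 ≡ 20.
  x = λ² - 41 - 41 = 400 - 82 ≡ 36; y = λ·(41 - 36) - 23 ≡ 30. → (36, 30)

(36, 30)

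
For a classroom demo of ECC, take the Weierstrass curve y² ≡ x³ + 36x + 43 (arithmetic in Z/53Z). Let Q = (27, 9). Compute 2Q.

tangent at (27, 9): λ = (3·27² + 36)/(2·9) ≡ 50/18. 18⁻¹ ≡ 3 (mod 53), so λ ≡ 50·3 ≡ 44.
  x = λ² - 27 - 27 = 1936 - 54 ≡ 27; y = λ·(27 - 27) - 9 ≡ 44. → (27, 44)

(27, 44)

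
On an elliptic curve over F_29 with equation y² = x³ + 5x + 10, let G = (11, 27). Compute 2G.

tangent at (11, 27): λ = (3·11² + 5)/(2·27) ≡ 20/25. 25⁻¹ ≡ 7 (mod 29) since 25·7 = 175 ≡ 1, so λ ≡ 20·7 ≡ 24.
  x = λ² - 11 - 11 = 576 - 22 ≡ 3; y = λ·(11 - 3) - 27 ≡ 20. → (3, 20)

(3, 20)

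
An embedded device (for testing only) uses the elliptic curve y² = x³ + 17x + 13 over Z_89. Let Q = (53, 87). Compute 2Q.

(74, 11)

tangent at (53, 87): λ = (3·53² + 17)/(2·87) ≡ 78/85. 85⁻¹ ≡ 22 (mod 89), so λ ≡ 78·22 ≡ 25.
  x = λ² - 53 - 53 = 625 - 106 ≡ 74; y = λ·(53 - 74) - 87 ≡ 11. → (74, 11)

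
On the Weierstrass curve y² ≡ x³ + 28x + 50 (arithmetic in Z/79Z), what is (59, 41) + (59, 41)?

(26, 37)

tangent at (59, 41): λ = (3·59² + 28)/(2·41) ≡ 43/3. 3⁻¹ ≡ 53 (mod 79), so λ ≡ 43·53 ≡ 67.
  x = λ² - 59 - 59 = 4489 - 118 ≡ 26; y = λ·(59 - 26) - 41 ≡ 37. → (26, 37)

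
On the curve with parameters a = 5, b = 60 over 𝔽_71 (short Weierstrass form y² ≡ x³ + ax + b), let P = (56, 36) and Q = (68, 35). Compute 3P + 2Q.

First 3P:
Repeated addition: build up to 3P.
2P: tangent at (56, 36): λ = (3·56² + 5)/(2·36) ≡ 41/1. 1⁻¹ ≡ 1 (mod 71) since 1·1 = 1 ≡ 1, so λ ≡ 41·1 ≡ 41.
  x = λ² - 56 - 56 = 1681 - 112 ≡ 7; y = λ·(56 - 7) - 36 ≡ 56. → (7, 56)
3P: (7, 56) + (56, 36). λ = (36 - 56)/(56 - 7) ≡ 51/49 mod 71. 49⁻¹ ≡ 29 (mod 71) since 49·29 = 1421 ≡ 1, so λ ≡ 59.
  x = λ² - 7 - 56 = 3481 - 63 ≡ 10; y = λ·(7 - 10) - 56 ≡ 51. → (10, 51)
3P = (10, 51).
Next 2Q:
Repeated addition: build up to 2Q.
2Q: tangent at (68, 35): λ = (3·68² + 5)/(2·35) ≡ 32/70. 70⁻¹ ≡ 70 (mod 71) since 70·70 = 4900 ≡ 1, so λ ≡ 32·70 ≡ 39.
  x = λ² - 68 - 68 = 1521 - 136 ≡ 36; y = λ·(68 - 36) - 35 ≡ 6. → (36, 6)
2Q = (36, 6).
Finally 3P + 2Q:
(10, 51) + (36, 6). λ = (6 - 51)/(36 - 10) ≡ 26/26 mod 71. 26⁻¹ ≡ 41 (mod 71), so λ ≡ 1.
  x = λ² - 10 - 36 = 1 - 46 ≡ 26; y = λ·(10 - 26) - 51 ≡ 4. → (26, 4)

(26, 4)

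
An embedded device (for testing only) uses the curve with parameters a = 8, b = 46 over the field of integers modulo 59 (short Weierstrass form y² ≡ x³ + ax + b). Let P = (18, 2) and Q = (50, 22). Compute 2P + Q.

(52, 1)

First 2P:
Repeated addition: build up to 2P.
2P: tangent at (18, 2): λ = (3·18² + 8)/(2·2) ≡ 36/4. 4⁻¹ ≡ 15 (mod 59), so λ ≡ 36·15 ≡ 9.
  x = λ² - 18 - 18 = 81 - 36 ≡ 45; y = λ·(18 - 45) - 2 ≡ 50. → (45, 50)
2P = (45, 50).
Finally 2P + Q:
(45, 50) + (50, 22). λ = (22 - 50)/(50 - 45) ≡ 31/5 mod 59. 5⁻¹ ≡ 12 (mod 59), so λ ≡ 18.
  x = λ² - 45 - 50 = 324 - 95 ≡ 52; y = λ·(45 - 52) - 50 ≡ 1. → (52, 1)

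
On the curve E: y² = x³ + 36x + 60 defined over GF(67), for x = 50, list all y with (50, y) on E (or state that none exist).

x³ + 36x + 60 = 126860 ≡ 29 (mod 67).
Square roots of 29 mod 67: 30 and 37 (since 30² = 900 ≡ 29).

30, 37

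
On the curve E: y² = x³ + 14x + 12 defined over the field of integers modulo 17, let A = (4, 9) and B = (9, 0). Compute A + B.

(4, 9) + (9, 0). λ = (0 - 9)/(9 - 4) ≡ 8/5 mod 17. 5⁻¹ ≡ 7 (mod 17), so λ ≡ 5.
  x = λ² - 4 - 9 = 25 - 13 ≡ 12; y = λ·(4 - 12) - 9 ≡ 2. → (12, 2)

(12, 2)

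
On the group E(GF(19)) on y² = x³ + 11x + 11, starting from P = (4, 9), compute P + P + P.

(5, 1)

Repeated addition: build up to 3P.
2P: tangent at (4, 9): λ = (3·4² + 11)/(2·9) ≡ 2/18. 18⁻¹ ≡ 18 (mod 19) since 18·18 = 324 ≡ 1, so λ ≡ 2·18 ≡ 17.
  x = λ² - 4 - 4 = 289 - 8 ≡ 15; y = λ·(4 - 15) - 9 ≡ 13. → (15, 13)
3P: (15, 13) + (4, 9). λ = (9 - 13)/(4 - 15) ≡ 15/8 mod 19. 8⁻¹ ≡ 12 (mod 19), so λ ≡ 9.
  x = λ² - 15 - 4 = 81 - 19 ≡ 5; y = λ·(15 - 5) - 13 ≡ 1. → (5, 1)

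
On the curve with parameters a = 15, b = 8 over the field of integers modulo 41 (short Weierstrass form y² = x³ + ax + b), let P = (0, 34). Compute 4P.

(7, 28)

Double-and-add on 4 = (100)₂. Start with P = (0, 34) for the leading 1-bit.
double: tangent at (0, 34): λ = (3·0² + 15)/(2·34) ≡ 15/27. 27⁻¹ ≡ 38 (mod 41), so λ ≡ 15·38 ≡ 37.
  x = λ² - 0 - 0 = 1369 - 0 ≡ 16; y = λ·(0 - 16) - 34 ≡ 30. → (16, 30)
double: tangent at (16, 30): λ = (3·16² + 15)/(2·30) ≡ 4/19. 19⁻¹ ≡ 13 (mod 41), so λ ≡ 4·13 ≡ 11.
  x = λ² - 16 - 16 = 121 - 32 ≡ 7; y = λ·(16 - 7) - 30 ≡ 28. → (7, 28)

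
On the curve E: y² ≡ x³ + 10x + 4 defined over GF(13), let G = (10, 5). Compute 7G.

Repeated addition: build up to 7G.
2G: tangent at (10, 5): λ = (3·10² + 10)/(2·5) ≡ 11/10. 10⁻¹ ≡ 4 (mod 13), so λ ≡ 11·4 ≡ 5.
  x = λ² - 10 - 10 = 25 - 20 ≡ 5; y = λ·(10 - 5) - 5 ≡ 7. → (5, 7)
3G: (5, 7) + (10, 5). λ = (5 - 7)/(10 - 5) ≡ 11/5 mod 13. 5⁻¹ ≡ 8 (mod 13), so λ ≡ 10.
  x = λ² - 5 - 10 = 100 - 15 ≡ 7; y = λ·(5 - 7) - 7 ≡ 12. → (7, 12)
4G: (7, 12) + (10, 5). λ = (5 - 12)/(10 - 7) ≡ 6/3 mod 13. 3⁻¹ ≡ 9 (mod 13) since 3·9 = 27 ≡ 1, so λ ≡ 2.
  x = λ² - 7 - 10 = 4 - 17 ≡ 0; y = λ·(7 - 0) - 12 ≡ 2. → (0, 2)
5G: (0, 2) + (10, 5). λ = (5 - 2)/(10 - 0) ≡ 3/10 mod 13. 10⁻¹ ≡ 4 (mod 13) since 10·4 = 40 ≡ 1, so λ ≡ 12.
  x = λ² - 0 - 10 = 144 - 10 ≡ 4; y = λ·(0 - 4) - 2 ≡ 2. → (4, 2)
6G: (4, 2) + (10, 5). λ = (5 - 2)/(10 - 4) ≡ 3/6 mod 13. 6⁻¹ ≡ 11 (mod 13) since 6·11 = 66 ≡ 1, so λ ≡ 7.
  x = λ² - 4 - 10 = 49 - 14 ≡ 9; y = λ·(4 - 9) - 2 ≡ 2. → (9, 2)
7G: (9, 2) + (10, 5). λ = (5 - 2)/(10 - 9) ≡ 3/1 mod 13. 1⁻¹ ≡ 1 (mod 13), so λ ≡ 3.
  x = λ² - 9 - 10 = 9 - 19 ≡ 3; y = λ·(9 - 3) - 2 ≡ 3. → (3, 3)

(3, 3)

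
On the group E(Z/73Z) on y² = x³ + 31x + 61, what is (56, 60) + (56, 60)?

(71, 65)

tangent at (56, 60): λ = (3·56² + 31)/(2·60) ≡ 22/47. 47⁻¹ ≡ 14 (mod 73) since 47·14 = 658 ≡ 1, so λ ≡ 22·14 ≡ 16.
  x = λ² - 56 - 56 = 256 - 112 ≡ 71; y = λ·(56 - 71) - 60 ≡ 65. → (71, 65)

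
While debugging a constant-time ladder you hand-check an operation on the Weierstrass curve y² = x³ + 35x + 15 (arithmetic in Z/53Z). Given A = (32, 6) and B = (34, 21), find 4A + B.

First 4A:
Repeated addition: build up to 4A.
2A: tangent at (32, 6): λ = (3·32² + 35)/(2·6) ≡ 33/12. 12⁻¹ ≡ 31 (mod 53), so λ ≡ 33·31 ≡ 16.
  x = λ² - 32 - 32 = 256 - 64 ≡ 33; y = λ·(32 - 33) - 6 ≡ 31. → (33, 31)
3A: (33, 31) + (32, 6). λ = (6 - 31)/(32 - 33) ≡ 28/52 mod 53. 52⁻¹ ≡ 52 (mod 53) since 52·52 = 2704 ≡ 1, so λ ≡ 25.
  x = λ² - 33 - 32 = 625 - 65 ≡ 30; y = λ·(33 - 30) - 31 ≡ 44. → (30, 44)
4A: (30, 44) + (32, 6). λ = (6 - 44)/(32 - 30) ≡ 15/2 mod 53. 2⁻¹ ≡ 27 (mod 53), so λ ≡ 34.
  x = λ² - 30 - 32 = 1156 - 62 ≡ 34; y = λ·(30 - 34) - 44 ≡ 32. → (34, 32)
4A = (34, 32).
Finally 4A + B:
(34, 32) + (34, 21): same x and y₁ ≡ -y₂, so the sum is 𝒪.

O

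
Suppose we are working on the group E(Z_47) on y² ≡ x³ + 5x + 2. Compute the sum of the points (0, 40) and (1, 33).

(1, 14)

(0, 40) + (1, 33). λ = (33 - 40)/(1 - 0) ≡ 40/1 mod 47. 1⁻¹ ≡ 1 (mod 47), so λ ≡ 40.
  x = λ² - 0 - 1 = 1600 - 1 ≡ 1; y = λ·(0 - 1) - 40 ≡ 14. → (1, 14)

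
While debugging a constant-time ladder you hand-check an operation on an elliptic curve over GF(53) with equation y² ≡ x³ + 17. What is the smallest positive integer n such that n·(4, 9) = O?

2P: tangent at (4, 9): λ = (3·4² + 0)/(2·9) ≡ 48/18. 18⁻¹ ≡ 3 (mod 53), so λ ≡ 48·3 ≡ 38.
  x = λ² - 4 - 4 = 1444 - 8 ≡ 5; y = λ·(4 - 5) - 9 ≡ 6. → (5, 6)
3P: (5, 6) + (4, 9). λ = (9 - 6)/(4 - 5) ≡ 3/52 mod 53. 52⁻¹ ≡ 52 (mod 53) since 52·52 = 2704 ≡ 1, so λ ≡ 50.
  x = λ² - 5 - 4 = 2500 - 9 ≡ 0; y = λ·(5 - 0) - 6 ≡ 32. → (0, 32)
4P: (0, 32) + (4, 9). λ = (9 - 32)/(4 - 0) ≡ 30/4 mod 53. 4⁻¹ ≡ 40 (mod 53), so λ ≡ 34.
  x = λ² - 0 - 4 = 1156 - 4 ≡ 39; y = λ·(0 - 39) - 32 ≡ 20. → (39, 20)
5P: (39, 20) + (4, 9). λ = (9 - 20)/(4 - 39) ≡ 42/18 mod 53. 18⁻¹ ≡ 3 (mod 53) since 18·3 = 54 ≡ 1, so λ ≡ 20.
  x = λ² - 39 - 4 = 400 - 43 ≡ 39; y = λ·(39 - 39) - 20 ≡ 33. → (39, 33)
6P: (39, 33) + (4, 9). λ = (9 - 33)/(4 - 39) ≡ 29/18 mod 53. 18⁻¹ ≡ 3 (mod 53), so λ ≡ 34.
  x = λ² - 39 - 4 = 1156 - 43 ≡ 0; y = λ·(39 - 0) - 33 ≡ 21. → (0, 21)
7P: (0, 21) + (4, 9). λ = (9 - 21)/(4 - 0) ≡ 41/4 mod 53. 4⁻¹ ≡ 40 (mod 53), so λ ≡ 50.
  x = λ² - 0 - 4 = 2500 - 4 ≡ 5; y = λ·(0 - 5) - 21 ≡ 47. → (5, 47)
8P: (5, 47) + (4, 9). λ = (9 - 47)/(4 - 5) ≡ 15/52 mod 53. 52⁻¹ ≡ 52 (mod 53), so λ ≡ 38.
  x = λ² - 5 - 4 = 1444 - 9 ≡ 4; y = λ·(5 - 4) - 47 ≡ 44. → (4, 44)
9P: (4, 44) + (4, 9): same x and y₁ ≡ -y₂, so the sum is O.
9P = O, so the order is 9.

9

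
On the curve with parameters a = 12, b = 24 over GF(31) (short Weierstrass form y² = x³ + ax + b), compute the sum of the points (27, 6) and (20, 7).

(27, 6) + (20, 7). λ = (7 - 6)/(20 - 27) ≡ 1/24 mod 31. 24⁻¹ ≡ 22 (mod 31), so λ ≡ 22.
  x = λ² - 27 - 20 = 484 - 47 ≡ 3; y = λ·(27 - 3) - 6 ≡ 26. → (3, 26)

(3, 26)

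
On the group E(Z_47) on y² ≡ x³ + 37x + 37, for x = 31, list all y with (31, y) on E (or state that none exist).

7, 40

x³ + 37x + 37 = 30975 ≡ 2 (mod 47).
Square roots of 2 mod 47: 7 and 40 (since 7² = 49 ≡ 2).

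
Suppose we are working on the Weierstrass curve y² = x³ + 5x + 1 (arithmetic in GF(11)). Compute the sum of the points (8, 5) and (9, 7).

(9, 4)

(8, 5) + (9, 7). λ = (7 - 5)/(9 - 8) ≡ 2/1 mod 11. 1⁻¹ ≡ 1 (mod 11), so λ ≡ 2.
  x = λ² - 8 - 9 = 4 - 17 ≡ 9; y = λ·(8 - 9) - 5 ≡ 4. → (9, 4)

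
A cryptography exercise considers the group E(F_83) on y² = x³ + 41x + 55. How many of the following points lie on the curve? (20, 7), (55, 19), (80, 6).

(20, 7): 7² ≡ 49, rhs ≡ 77 → off.
(55, 19): 19² ≡ 29, rhs ≡ 29 → on.
(80, 6): 6² ≡ 36, rhs ≡ 71 → off.

1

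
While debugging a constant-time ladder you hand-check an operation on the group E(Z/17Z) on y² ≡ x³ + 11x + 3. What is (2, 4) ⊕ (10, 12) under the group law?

(2, 4) + (10, 12). λ = (12 - 4)/(10 - 2) ≡ 8/8 mod 17. 8⁻¹ ≡ 15 (mod 17), so λ ≡ 1.
  x = λ² - 2 - 10 = 1 - 12 ≡ 6; y = λ·(2 - 6) - 4 ≡ 9. → (6, 9)

(6, 9)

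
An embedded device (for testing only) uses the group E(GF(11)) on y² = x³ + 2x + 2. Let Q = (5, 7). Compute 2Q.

tangent at (5, 7): λ = (3·5² + 2)/(2·7) ≡ 0/3. 3⁻¹ ≡ 4 (mod 11) since 3·4 = 12 ≡ 1, so λ ≡ 0·4 ≡ 0.
  x = λ² - 5 - 5 = 0 - 10 ≡ 1; y = λ·(5 - 1) - 7 ≡ 4. → (1, 4)

(1, 4)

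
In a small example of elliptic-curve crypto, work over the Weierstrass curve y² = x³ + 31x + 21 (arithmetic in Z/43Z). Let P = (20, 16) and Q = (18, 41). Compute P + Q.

(20, 16) + (18, 41). λ = (41 - 16)/(18 - 20) ≡ 25/41 mod 43. 41⁻¹ ≡ 21 (mod 43), so λ ≡ 9.
  x = λ² - 20 - 18 = 81 - 38 ≡ 0; y = λ·(20 - 0) - 16 ≡ 35. → (0, 35)

(0, 35)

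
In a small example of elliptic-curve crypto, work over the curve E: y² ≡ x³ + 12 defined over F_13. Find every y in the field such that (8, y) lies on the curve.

2, 11

x³ + 0x + 12 = 524 ≡ 4 (mod 13).
Square roots of 4 mod 13: 2 and 11 (since 2² = 4 ≡ 4).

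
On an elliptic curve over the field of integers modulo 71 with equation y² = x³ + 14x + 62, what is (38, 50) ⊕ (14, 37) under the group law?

(38, 50) + (14, 37). λ = (37 - 50)/(14 - 38) ≡ 58/47 mod 71. 47⁻¹ ≡ 68 (mod 71) since 47·68 = 3196 ≡ 1, so λ ≡ 39.
  x = λ² - 38 - 14 = 1521 - 52 ≡ 49; y = λ·(38 - 49) - 50 ≡ 18. → (49, 18)

(49, 18)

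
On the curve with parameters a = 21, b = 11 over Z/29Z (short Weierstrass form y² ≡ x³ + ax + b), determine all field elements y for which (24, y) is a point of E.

10, 19

x³ + 21x + 11 = 14339 ≡ 13 (mod 29).
Square roots of 13 mod 29: 10 and 19 (since 10² = 100 ≡ 13).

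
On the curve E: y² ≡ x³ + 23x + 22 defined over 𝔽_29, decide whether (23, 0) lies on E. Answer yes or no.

no

y² = 0² ≡ 0; x³ + 23x + 22 = 12718 ≡ 16 (mod 29). 0 ≠ 16.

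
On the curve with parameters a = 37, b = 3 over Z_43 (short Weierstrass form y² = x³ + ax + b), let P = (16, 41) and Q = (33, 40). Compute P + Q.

(16, 41) + (33, 40). λ = (40 - 41)/(33 - 16) ≡ 42/17 mod 43. 17⁻¹ ≡ 38 (mod 43), so λ ≡ 5.
  x = λ² - 16 - 33 = 25 - 49 ≡ 19; y = λ·(16 - 19) - 41 ≡ 30. → (19, 30)

(19, 30)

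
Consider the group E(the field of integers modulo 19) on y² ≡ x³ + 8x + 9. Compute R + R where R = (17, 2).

tangent at (17, 2): λ = (3·17² + 8)/(2·2) ≡ 1/4. 4⁻¹ ≡ 5 (mod 19), so λ ≡ 1·5 ≡ 5.
  x = λ² - 17 - 17 = 25 - 34 ≡ 10; y = λ·(17 - 10) - 2 ≡ 14. → (10, 14)

(10, 14)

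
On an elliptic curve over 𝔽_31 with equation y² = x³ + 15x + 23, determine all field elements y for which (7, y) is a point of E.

none

x³ + 15x + 23 = 471 ≡ 6 (mod 31).
6 is a non-residue mod 31; no y exists.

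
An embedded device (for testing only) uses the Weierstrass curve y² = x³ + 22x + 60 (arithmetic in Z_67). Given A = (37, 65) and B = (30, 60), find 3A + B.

First 3A:
Repeated addition: build up to 3A.
2A: tangent at (37, 65): λ = (3·37² + 22)/(2·65) ≡ 42/63. 63⁻¹ ≡ 50 (mod 67) since 63·50 = 3150 ≡ 1, so λ ≡ 42·50 ≡ 23.
  x = λ² - 37 - 37 = 529 - 74 ≡ 53; y = λ·(37 - 53) - 65 ≡ 36. → (53, 36)
3A: (53, 36) + (37, 65). λ = (65 - 36)/(37 - 53) ≡ 29/51 mod 67. 51⁻¹ ≡ 46 (mod 67), so λ ≡ 61.
  x = λ² - 53 - 37 = 3721 - 90 ≡ 13; y = λ·(53 - 13) - 36 ≡ 59. → (13, 59)
3A = (13, 59).
Finally 3A + B:
(13, 59) + (30, 60). λ = (60 - 59)/(30 - 13) ≡ 1/17 mod 67. 17⁻¹ ≡ 4 (mod 67) since 17·4 = 68 ≡ 1, so λ ≡ 4.
  x = λ² - 13 - 30 = 16 - 43 ≡ 40; y = λ·(13 - 40) - 59 ≡ 34. → (40, 34)

(40, 34)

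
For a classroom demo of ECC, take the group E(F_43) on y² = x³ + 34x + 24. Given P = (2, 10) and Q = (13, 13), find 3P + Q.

First 3P:
Repeated addition: build up to 3P.
2P: tangent at (2, 10): λ = (3·2² + 34)/(2·10) ≡ 3/20. 20⁻¹ ≡ 28 (mod 43), so λ ≡ 3·28 ≡ 41.
  x = λ² - 2 - 2 = 1681 - 4 ≡ 0; y = λ·(2 - 0) - 10 ≡ 29. → (0, 29)
3P: (0, 29) + (2, 10). λ = (10 - 29)/(2 - 0) ≡ 24/2 mod 43. 2⁻¹ ≡ 22 (mod 43), so λ ≡ 12.
  x = λ² - 0 - 2 = 144 - 2 ≡ 13; y = λ·(0 - 13) - 29 ≡ 30. → (13, 30)
3P = (13, 30).
Finally 3P + Q:
(13, 30) + (13, 13): same x and y₁ ≡ -y₂, so the sum is 𝒪.

O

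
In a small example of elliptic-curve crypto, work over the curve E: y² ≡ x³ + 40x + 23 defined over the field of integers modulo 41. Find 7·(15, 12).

(15, 29)

Write P = (15, 12).
Double-and-add on 7 = (111)₂. Start with P = (15, 12) for the leading 1-bit.
double: tangent at (15, 12): λ = (3·15² + 40)/(2·12) ≡ 18/24. 24⁻¹ ≡ 12 (mod 41), so λ ≡ 18·12 ≡ 11.
  x = λ² - 15 - 15 = 121 - 30 ≡ 9; y = λ·(15 - 9) - 12 ≡ 13. → (9, 13)
add P: (9, 13) + (15, 12). λ = (12 - 13)/(15 - 9) ≡ 40/6 mod 41. 6⁻¹ ≡ 7 (mod 41) since 6·7 = 42 ≡ 1, so λ ≡ 34.
  x = λ² - 9 - 15 = 1156 - 24 ≡ 25; y = λ·(9 - 25) - 13 ≡ 17. → (25, 17)
double: tangent at (25, 17): λ = (3·25² + 40)/(2·17) ≡ 29/34. 34⁻¹ ≡ 35 (mod 41), so λ ≡ 29·35 ≡ 31.
  x = λ² - 25 - 25 = 961 - 50 ≡ 9; y = λ·(25 - 9) - 17 ≡ 28. → (9, 28)
add P: (9, 28) + (15, 12). λ = (12 - 28)/(15 - 9) ≡ 25/6 mod 41. 6⁻¹ ≡ 7 (mod 41), so λ ≡ 11.
  x = λ² - 9 - 15 = 121 - 24 ≡ 15; y = λ·(9 - 15) - 28 ≡ 29. → (15, 29)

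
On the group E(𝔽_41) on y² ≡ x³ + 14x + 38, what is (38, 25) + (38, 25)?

tangent at (38, 25): λ = (3·38² + 14)/(2·25) ≡ 0/9. 9⁻¹ ≡ 32 (mod 41), so λ ≡ 0·32 ≡ 0.
  x = λ² - 38 - 38 = 0 - 76 ≡ 6; y = λ·(38 - 6) - 25 ≡ 16. → (6, 16)

(6, 16)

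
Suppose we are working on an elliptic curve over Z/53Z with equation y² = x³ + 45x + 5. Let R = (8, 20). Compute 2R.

(20, 52)

tangent at (8, 20): λ = (3·8² + 45)/(2·20) ≡ 25/40. 40⁻¹ ≡ 4 (mod 53), so λ ≡ 25·4 ≡ 47.
  x = λ² - 8 - 8 = 2209 - 16 ≡ 20; y = λ·(8 - 20) - 20 ≡ 52. → (20, 52)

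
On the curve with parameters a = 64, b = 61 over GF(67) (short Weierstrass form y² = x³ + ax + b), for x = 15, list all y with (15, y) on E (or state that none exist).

none

x³ + 64x + 61 = 4396 ≡ 41 (mod 67).
41 is a non-residue mod 67; no y exists.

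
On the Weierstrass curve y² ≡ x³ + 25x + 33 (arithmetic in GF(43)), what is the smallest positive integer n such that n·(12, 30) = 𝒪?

2P: tangent at (12, 30): λ = (3·12² + 25)/(2·30) ≡ 27/17. 17⁻¹ ≡ 38 (mod 43) since 17·38 = 646 ≡ 1, so λ ≡ 27·38 ≡ 37.
  x = λ² - 12 - 12 = 1369 - 24 ≡ 12; y = λ·(12 - 12) - 30 ≡ 13. → (12, 13)
3P: (12, 13) + (12, 30): same x and y₁ ≡ -y₂, so the sum is 𝒪.
3P = 𝒪, so the order is 3.

3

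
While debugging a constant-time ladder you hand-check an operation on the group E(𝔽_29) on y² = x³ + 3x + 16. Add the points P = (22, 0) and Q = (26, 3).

(22, 0) + (26, 3). λ = (3 - 0)/(26 - 22) ≡ 3/4 mod 29. 4⁻¹ ≡ 22 (mod 29), so λ ≡ 8.
  x = λ² - 22 - 26 = 64 - 48 ≡ 16; y = λ·(22 - 16) - 0 ≡ 19. → (16, 19)

(16, 19)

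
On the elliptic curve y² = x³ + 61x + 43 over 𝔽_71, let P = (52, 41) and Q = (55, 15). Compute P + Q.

(52, 41) + (55, 15). λ = (15 - 41)/(55 - 52) ≡ 45/3 mod 71. 3⁻¹ ≡ 24 (mod 71) since 3·24 = 72 ≡ 1, so λ ≡ 15.
  x = λ² - 52 - 55 = 225 - 107 ≡ 47; y = λ·(52 - 47) - 41 ≡ 34. → (47, 34)

(47, 34)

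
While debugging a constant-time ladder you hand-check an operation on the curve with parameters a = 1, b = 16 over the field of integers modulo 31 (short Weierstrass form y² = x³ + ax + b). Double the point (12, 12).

(26, 17)

tangent at (12, 12): λ = (3·12² + 1)/(2·12) ≡ 30/24. 24⁻¹ ≡ 22 (mod 31) since 24·22 = 528 ≡ 1, so λ ≡ 30·22 ≡ 9.
  x = λ² - 12 - 12 = 81 - 24 ≡ 26; y = λ·(12 - 26) - 12 ≡ 17. → (26, 17)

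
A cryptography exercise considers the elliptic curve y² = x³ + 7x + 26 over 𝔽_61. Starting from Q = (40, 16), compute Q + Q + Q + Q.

(35, 18)

Double-and-add on 4 = (100)₂. Start with Q = (40, 16) for the leading 1-bit.
double: tangent at (40, 16): λ = (3·40² + 7)/(2·16) ≡ 49/32. 32⁻¹ ≡ 21 (mod 61), so λ ≡ 49·21 ≡ 53.
  x = λ² - 40 - 40 = 2809 - 80 ≡ 45; y = λ·(40 - 45) - 16 ≡ 24. → (45, 24)
double: tangent at (45, 24): λ = (3·45² + 7)/(2·24) ≡ 43/48. 48⁻¹ ≡ 14 (mod 61), so λ ≡ 43·14 ≡ 53.
  x = λ² - 45 - 45 = 2809 - 90 ≡ 35; y = λ·(45 - 35) - 24 ≡ 18. → (35, 18)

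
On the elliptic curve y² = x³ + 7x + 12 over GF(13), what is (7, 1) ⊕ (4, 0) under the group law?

(5, 4)

(7, 1) + (4, 0). λ = (0 - 1)/(4 - 7) ≡ 12/10 mod 13. 10⁻¹ ≡ 4 (mod 13), so λ ≡ 9.
  x = λ² - 7 - 4 = 81 - 11 ≡ 5; y = λ·(7 - 5) - 1 ≡ 4. → (5, 4)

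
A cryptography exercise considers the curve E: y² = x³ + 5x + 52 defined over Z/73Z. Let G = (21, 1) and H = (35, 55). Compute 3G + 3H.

(6, 58)

First 3G:
Repeated addition: build up to 3G.
2G: tangent at (21, 1): λ = (3·21² + 5)/(2·1) ≡ 14/2. 2⁻¹ ≡ 37 (mod 73) since 2·37 = 74 ≡ 1, so λ ≡ 14·37 ≡ 7.
  x = λ² - 21 - 21 = 49 - 42 ≡ 7; y = λ·(21 - 7) - 1 ≡ 24. → (7, 24)
3G: (7, 24) + (21, 1). λ = (1 - 24)/(21 - 7) ≡ 50/14 mod 73. 14⁻¹ ≡ 47 (mod 73), so λ ≡ 14.
  x = λ² - 7 - 21 = 196 - 28 ≡ 22; y = λ·(7 - 22) - 24 ≡ 58. → (22, 58)
3G = (22, 58).
Next 3H:
Repeated addition: build up to 3H.
2H: tangent at (35, 55): λ = (3·35² + 5)/(2·55) ≡ 30/37. 37⁻¹ ≡ 2 (mod 73), so λ ≡ 30·2 ≡ 60.
  x = λ² - 35 - 35 = 3600 - 70 ≡ 26; y = λ·(35 - 26) - 55 ≡ 47. → (26, 47)
3H: (26, 47) + (35, 55). λ = (55 - 47)/(35 - 26) ≡ 8/9 mod 73. 9⁻¹ ≡ 65 (mod 73) since 9·65 = 585 ≡ 1, so λ ≡ 9.
  x = λ² - 26 - 35 = 81 - 61 ≡ 20; y = λ·(26 - 20) - 47 ≡ 7. → (20, 7)
3H = (20, 7).
Finally 3G + 3H:
(22, 58) + (20, 7). λ = (7 - 58)/(20 - 22) ≡ 22/71 mod 73. 71⁻¹ ≡ 36 (mod 73) since 71·36 = 2556 ≡ 1, so λ ≡ 62.
  x = λ² - 22 - 20 = 3844 - 42 ≡ 6; y = λ·(22 - 6) - 58 ≡ 58. → (6, 58)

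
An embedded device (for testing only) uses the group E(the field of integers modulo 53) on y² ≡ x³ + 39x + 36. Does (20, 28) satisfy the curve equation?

no

y² = 28² ≡ 42; x³ + 39x + 36 = 8816 ≡ 18 (mod 53). 42 ≠ 18.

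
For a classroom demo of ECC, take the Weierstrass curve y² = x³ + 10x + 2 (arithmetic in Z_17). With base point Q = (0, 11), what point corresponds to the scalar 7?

(11, 7)

Double-and-add on 7 = (111)₂. Start with Q = (0, 11) for the leading 1-bit.
double: tangent at (0, 11): λ = (3·0² + 10)/(2·11) ≡ 10/5. 5⁻¹ ≡ 7 (mod 17) since 5·7 = 35 ≡ 1, so λ ≡ 10·7 ≡ 2.
  x = λ² - 0 - 0 = 4 - 0 ≡ 4; y = λ·(0 - 4) - 11 ≡ 15. → (4, 15)
add Q: (4, 15) + (0, 11). λ = (11 - 15)/(0 - 4) ≡ 13/13 mod 17. 13⁻¹ ≡ 4 (mod 17) since 13·4 = 52 ≡ 1, so λ ≡ 1.
  x = λ² - 4 - 0 = 1 - 4 ≡ 14; y = λ·(4 - 14) - 15 ≡ 9. → (14, 9)
double: tangent at (14, 9): λ = (3·14² + 10)/(2·9) ≡ 3/1. 1⁻¹ ≡ 1 (mod 17), so λ ≡ 3·1 ≡ 3.
  x = λ² - 14 - 14 = 9 - 28 ≡ 15; y = λ·(14 - 15) - 9 ≡ 5. → (15, 5)
add Q: (15, 5) + (0, 11). λ = (11 - 5)/(0 - 15) ≡ 6/2 mod 17. 2⁻¹ ≡ 9 (mod 17) since 2·9 = 18 ≡ 1, so λ ≡ 3.
  x = λ² - 15 - 0 = 9 - 15 ≡ 11; y = λ·(15 - 11) - 5 ≡ 7. → (11, 7)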